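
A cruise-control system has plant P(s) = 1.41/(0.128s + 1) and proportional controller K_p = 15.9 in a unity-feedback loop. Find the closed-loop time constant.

τ = 0.00547 s

Closed loop: T(s) = K_p·P/(1+K_p·P) = 22.42/(0.128s + 1 + 22.42), with pole at s = −(1 + 22.42)/0.128 = −183.
Closed-loop time constant τ = 1/183 = 0.00547 s.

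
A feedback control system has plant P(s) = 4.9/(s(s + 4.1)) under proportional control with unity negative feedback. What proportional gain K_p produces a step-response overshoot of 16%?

K_p = 3.38

From %OS = 100·exp(−πζ/√(1−ζ²)) = 16%, ζ = −ln(0.16)/√(π²+ln²(0.16)) = 0.5039.
Characteristic equation s² + 4.1s + 4.9K_p = 0 gives ζ = 4.1/(2√(4.9K_p)).
Setting ζ = 0.5039: √(4.9K_p) = 4.1/(2·0.5039) = 4.069, so K_p = 16.55/4.9 = 3.38.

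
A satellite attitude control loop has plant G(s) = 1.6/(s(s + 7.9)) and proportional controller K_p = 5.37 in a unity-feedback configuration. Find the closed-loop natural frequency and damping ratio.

ω_n = 2.93 rad/s, ζ = 1.35

1 + K_p·G(s) = 0 gives s² + 7.9s + 8.592 = 0.
So ω_n² = 8.592 ⇒ ω_n = 2.931 rad/s, and ζ = 7.9/(2ω_n) = 1.35.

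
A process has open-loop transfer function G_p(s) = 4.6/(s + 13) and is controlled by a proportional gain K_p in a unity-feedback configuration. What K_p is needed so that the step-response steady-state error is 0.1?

The loop is type 0, so e_ss(step) = 1/(1 + K_pos) with K_pos = K_p·G_p(0).
G_p(0) = 0.3538. Require 1/(1 + K_p·0.3538) = 0.1, so 1 + 0.3538·K_p = 10.
K_p = (10 − 1)/0.3538 = 25.4.

K_p = 25.4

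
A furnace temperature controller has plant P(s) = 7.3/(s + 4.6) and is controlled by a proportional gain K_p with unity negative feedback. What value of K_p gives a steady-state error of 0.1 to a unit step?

K_p = 5.67

The loop is type 0, so e_ss(step) = 1/(1 + K_pos) with K_pos = K_p·P(0).
P(0) = 1.587. Require 1/(1 + K_p·1.587) = 0.1, so 1 + 1.587·K_p = 10.
K_p = (10 − 1)/1.587 = 5.67.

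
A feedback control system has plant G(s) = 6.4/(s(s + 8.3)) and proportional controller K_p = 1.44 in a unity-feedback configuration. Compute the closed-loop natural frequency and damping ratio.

ω_n = 3.04 rad/s, ζ = 1.37

The closed-loop denominator is s(s+8.3) + 1.44·6.4 = s² + 8.3s + 9.216.
Matching s² + 2ζω_n s + ω_n²: ω_n = √9.216 = 3.036 rad/s and 2ζω_n = 8.3, so ζ = 8.3/(2·3.036) = 1.37.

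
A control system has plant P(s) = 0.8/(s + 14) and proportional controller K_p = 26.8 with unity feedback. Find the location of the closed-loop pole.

Closed-loop transfer function: T(s) = K_p·P(s)/(1 + K_p·P(s)) = 21.44/(s + 14 + 21.44) = 21.44/(s + 35.44).
The closed-loop pole is at s = −35.44.

s = -35.44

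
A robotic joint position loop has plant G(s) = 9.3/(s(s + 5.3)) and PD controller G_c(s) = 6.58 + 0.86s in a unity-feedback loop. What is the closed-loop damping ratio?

Forward path: (6.58 + 0.86s)·9.3/(s(s+5.3)). The closed-loop characteristic equation is s² + (5.3 + 9.3·0.86)s + 9.3·6.58 = 0.
That is s² + 13.3s + 61.19 = 0, so ω_n = 7.823 rad/s and ζ = 13.3/(2·7.823) = 0.85.

ζ = 0.85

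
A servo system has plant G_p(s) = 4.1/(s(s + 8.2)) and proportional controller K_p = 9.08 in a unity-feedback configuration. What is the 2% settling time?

The closed-loop denominator s² + 8.2s + 37.23 gives ω_n = √37.23 = 6.101 and ζ = 8.2/(2ω_n) = 0.672.
2% settling time T_s ≈ 4/(ζω_n) = 4/4.1 = 0.976 s.

T_s ≈ 0.976 s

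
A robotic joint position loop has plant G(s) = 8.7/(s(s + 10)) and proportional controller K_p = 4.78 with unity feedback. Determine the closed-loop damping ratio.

With unity feedback the closed-loop characteristic equation is s² + 10s + 4.78·8.7 = s² + 10s + 41.59 = 0.
Matching s² + 2ζω_n s + ω_n²: ω_n = √41.59 = 6.449 rad/s and 2ζω_n = 10, so ζ = 10/(2·6.449) = 0.775.

ζ = 0.775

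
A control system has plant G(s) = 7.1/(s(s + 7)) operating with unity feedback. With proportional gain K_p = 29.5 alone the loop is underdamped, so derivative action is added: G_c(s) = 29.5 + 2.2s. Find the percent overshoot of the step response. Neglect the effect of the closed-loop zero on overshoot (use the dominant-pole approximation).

Forward path: (29.5 + 2.2s)·7.1/(s(s+7)). The closed-loop characteristic equation is s² + (7 + 7.1·2.2)s + 7.1·29.5 = 0.
That is s² + 22.62s + 209.4 = 0, so ω_n = 14.47 rad/s and ζ = 22.62/(2·14.47) = 0.7815.
%OS = 100·exp(−πζ/√(1−ζ²)) = 1.95%.

1.95%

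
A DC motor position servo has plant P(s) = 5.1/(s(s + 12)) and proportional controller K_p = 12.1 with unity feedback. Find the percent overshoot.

2.43%

The closed-loop denominator s² + 12s + 61.71 gives ω_n = √61.71 = 7.856 and ζ = 12/(2ω_n) = 0.7638.
%OS = 100·exp(−πζ/√(1−ζ²)) = 100·exp(−π·0.7638/√0.4166) = 2.43%.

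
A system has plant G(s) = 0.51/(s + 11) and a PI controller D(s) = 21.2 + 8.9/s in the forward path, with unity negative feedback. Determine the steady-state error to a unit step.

The open loop D(s)G(s) has a pole at the origin (type 1), so the static position error constant is infinite and e_ss = 1/(1+∞) = 0.

0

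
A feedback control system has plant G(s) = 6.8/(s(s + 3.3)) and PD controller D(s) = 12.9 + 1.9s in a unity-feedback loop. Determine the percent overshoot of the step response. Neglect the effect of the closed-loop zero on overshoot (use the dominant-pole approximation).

Forward path: (12.9 + 1.9s)·6.8/(s(s+3.3)). The closed-loop characteristic equation is s² + (3.3 + 6.8·1.9)s + 6.8·12.9 = 0.
That is s² + 16.22s + 87.72 = 0, so ω_n = 9.366 rad/s and ζ = 16.22/(2·9.366) = 0.8659.
%OS = 100·exp(−πζ/√(1−ζ²)) = 0.435%.

0.435%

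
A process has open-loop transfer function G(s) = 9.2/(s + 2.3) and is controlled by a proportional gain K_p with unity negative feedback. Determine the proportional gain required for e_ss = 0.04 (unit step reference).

K_p = 6

Steady-state error for a unit step on this type-0 loop is 1/(1 + K_p·G(0)).
G(0) = 4. Require 1/(1 + K_p·4) = 0.04, so 1 + 4·K_p = 25.
K_p = (25 − 1)/4 = 6.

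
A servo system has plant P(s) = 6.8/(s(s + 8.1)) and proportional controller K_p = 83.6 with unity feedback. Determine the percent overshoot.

58.2%

The closed-loop denominator s² + 8.1s + 568.5 gives ω_n = √568.5 = 23.84 and ζ = 8.1/(2ω_n) = 0.1699.
%OS = 100·exp(−πζ/√(1−ζ²)) = 100·exp(−π·0.1699/√0.9711) = 58.2%.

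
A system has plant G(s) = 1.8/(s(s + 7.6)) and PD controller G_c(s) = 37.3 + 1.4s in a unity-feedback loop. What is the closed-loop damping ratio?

Forward path: (37.3 + 1.4s)·1.8/(s(s+7.6)). The closed-loop characteristic equation is s² + (7.6 + 1.8·1.4)s + 1.8·37.3 = 0.
That is s² + 10.12s + 67.14 = 0, so ω_n = 8.194 rad/s and ζ = 10.12/(2·8.194) = 0.6175.

ζ = 0.618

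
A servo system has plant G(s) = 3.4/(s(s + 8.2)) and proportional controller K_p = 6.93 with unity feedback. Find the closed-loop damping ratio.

ζ = 0.845

With unity feedback the closed-loop characteristic equation is s² + 8.2s + 6.93·3.4 = s² + 8.2s + 23.56 = 0.
Matching s² + 2ζω_n s + ω_n²: ω_n = √23.56 = 4.854 rad/s and 2ζω_n = 8.2, so ζ = 8.2/(2·4.854) = 0.845.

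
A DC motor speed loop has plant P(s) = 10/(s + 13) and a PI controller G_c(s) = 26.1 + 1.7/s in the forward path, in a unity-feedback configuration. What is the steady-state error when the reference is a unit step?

0

The open loop G_c(s)P(s) has a pole at the origin (type 1), so the static position error constant is infinite and e_ss = 1/(1+∞) = 0.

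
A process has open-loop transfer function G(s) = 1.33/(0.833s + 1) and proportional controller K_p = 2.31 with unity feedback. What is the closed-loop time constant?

Closed loop: T(s) = K_p·G/(1+K_p·G) = 3.072/(0.833s + 1 + 3.072), with pole at s = −(1 + 3.072)/0.833 = −4.889.
Closed-loop time constant τ = 1/4.889 = 0.205 s.

τ = 0.205 s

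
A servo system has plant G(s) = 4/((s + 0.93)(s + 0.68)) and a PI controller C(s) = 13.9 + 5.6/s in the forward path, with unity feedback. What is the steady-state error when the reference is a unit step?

The open loop C(s)G(s) has a pole at the origin (type 1), so the static position error constant is infinite and e_ss = 1/(1+∞) = 0.

0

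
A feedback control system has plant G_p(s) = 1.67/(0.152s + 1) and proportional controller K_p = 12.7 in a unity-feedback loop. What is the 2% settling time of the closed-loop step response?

T_s ≈ 0.0274 s

Closed loop: T(s) = K_p·G_p/(1+K_p·G_p) = 21.21/(0.152s + 1 + 21.21), with pole at s = −(1 + 21.21)/0.152 = −146.1.
τ = 1/146.1 = 0.006844 s, so 2% settling time ≈ 4τ = 0.0274 s.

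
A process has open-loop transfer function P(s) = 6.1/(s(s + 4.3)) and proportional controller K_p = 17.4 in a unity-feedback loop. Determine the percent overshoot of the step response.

51.2%

The closed-loop denominator s² + 4.3s + 106.1 gives ω_n = √106.1 = 10.3 and ζ = 4.3/(2ω_n) = 0.2087.
%OS = 100·exp(−πζ/√(1−ζ²)) = 100·exp(−π·0.2087/√0.9564) = 51.2%.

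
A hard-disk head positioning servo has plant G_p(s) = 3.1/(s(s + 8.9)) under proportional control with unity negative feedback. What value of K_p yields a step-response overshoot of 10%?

From %OS = 100·exp(−πζ/√(1−ζ²)) = 10%, ζ = −ln(0.1)/√(π²+ln²(0.1)) = 0.5912.
Characteristic equation s² + 8.9s + 3.1K_p = 0 gives ζ = 8.9/(2√(3.1K_p)).
Setting ζ = 0.5912: √(3.1K_p) = 8.9/(2·0.5912) = 7.528, so K_p = 56.67/3.1 = 18.3.

K_p = 18.3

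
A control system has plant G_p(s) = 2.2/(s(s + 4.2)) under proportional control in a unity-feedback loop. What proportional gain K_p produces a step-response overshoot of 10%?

K_p = 5.74

From %OS = 100·exp(−πζ/√(1−ζ²)) = 10%, ζ = −ln(0.1)/√(π²+ln²(0.1)) = 0.5912.
Characteristic equation s² + 4.2s + 2.2K_p = 0 gives ζ = 4.2/(2√(2.2K_p)).
Setting ζ = 0.5912: √(2.2K_p) = 4.2/(2·0.5912) = 3.552, so K_p = 12.62/2.2 = 5.74.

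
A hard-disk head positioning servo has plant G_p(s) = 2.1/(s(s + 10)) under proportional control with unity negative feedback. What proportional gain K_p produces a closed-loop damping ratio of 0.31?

Closed-loop characteristic equation: s² + 10s + K_p·2.1 = 0.
So ω_n = √(2.1K_p) and 2ζω_n = 10, giving ζ = 10/(2√(2.1K_p)).
Setting ζ = 0.31: √(2.1K_p) = 10/(2·0.31) = 16.13, so K_p = 260.1/2.1 = 124.

K_p = 124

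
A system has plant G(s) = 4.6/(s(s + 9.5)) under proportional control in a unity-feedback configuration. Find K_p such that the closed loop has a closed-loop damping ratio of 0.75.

Closed-loop characteristic equation: s² + 9.5s + K_p·4.6 = 0.
So ω_n = √(4.6K_p) and 2ζω_n = 9.5, giving ζ = 9.5/(2√(4.6K_p)).
Setting ζ = 0.75: √(4.6K_p) = 9.5/(2·0.75) = 6.333, so K_p = 40.11/4.6 = 8.72.

K_p = 8.72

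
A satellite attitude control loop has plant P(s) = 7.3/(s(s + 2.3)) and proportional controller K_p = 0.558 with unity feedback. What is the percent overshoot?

The closed-loop denominator s² + 2.3s + 4.073 gives ω_n = √4.073 = 2.018 and ζ = 2.3/(2ω_n) = 0.5698.
%OS = 100·exp(−πζ/√(1−ζ²)) = 100·exp(−π·0.5698/√0.6753) = 11.3%.

11.3%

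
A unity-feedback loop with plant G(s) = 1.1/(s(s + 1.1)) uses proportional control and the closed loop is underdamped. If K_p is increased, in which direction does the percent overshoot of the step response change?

increase

Characteristic equation s² + 1.1s + K_p·1.1 = 0: raising K_p raises ω_n while 2ζω_n = 1.1 is fixed, so ζ falls and overshoot grows.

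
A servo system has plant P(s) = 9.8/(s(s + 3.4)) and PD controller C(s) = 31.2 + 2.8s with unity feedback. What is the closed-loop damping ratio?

Forward path: (31.2 + 2.8s)·9.8/(s(s+3.4)). The closed-loop characteristic equation is s² + (3.4 + 9.8·2.8)s + 9.8·31.2 = 0.
That is s² + 30.84s + 305.8 = 0, so ω_n = 17.49 rad/s and ζ = 30.84/(2·17.49) = 0.8818.

ζ = 0.882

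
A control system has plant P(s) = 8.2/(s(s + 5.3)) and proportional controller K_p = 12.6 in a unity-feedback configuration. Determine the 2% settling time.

The closed-loop denominator s² + 5.3s + 103.3 gives ω_n = √103.3 = 10.16 and ζ = 5.3/(2ω_n) = 0.2607.
2% settling time T_s ≈ 4/(ζω_n) = 4/2.65 = 1.51 s.

T_s ≈ 1.51 s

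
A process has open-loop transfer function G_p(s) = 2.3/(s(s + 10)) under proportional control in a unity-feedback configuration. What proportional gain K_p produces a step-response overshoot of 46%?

From %OS = 100·exp(−πζ/√(1−ζ²)) = 46%, ζ = −ln(0.46)/√(π²+ln²(0.46)) = 0.24.
Characteristic equation s² + 10s + 2.3K_p = 0 gives ζ = 10/(2√(2.3K_p)).
Setting ζ = 0.24: √(2.3K_p) = 10/(2·0.24) = 20.84, so K_p = 434.2/2.3 = 189.

K_p = 189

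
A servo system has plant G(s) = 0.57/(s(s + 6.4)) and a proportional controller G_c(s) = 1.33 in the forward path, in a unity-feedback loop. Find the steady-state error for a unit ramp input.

The loop has one pole at the origin (type 1). Velocity error constant K_v = lim_{s→0} s·G_c(s)G(s) = 1.33·0.57/6.4 = 0.1185.
Steady-state error to a unit ramp: e_ss = 1/K_v = 8.44.

8.44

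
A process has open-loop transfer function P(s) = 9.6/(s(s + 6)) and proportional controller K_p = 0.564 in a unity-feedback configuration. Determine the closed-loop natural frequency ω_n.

1 + K_p·P(s) = 0 gives s² + 6s + 5.414 = 0.
Matching s² + 2ζω_n s + ω_n²: ω_n = √5.414 = 2.327 rad/s and 2ζω_n = 6, so ζ = 6/(2·2.327) = 1.29.

ω_n = 2.33 rad/s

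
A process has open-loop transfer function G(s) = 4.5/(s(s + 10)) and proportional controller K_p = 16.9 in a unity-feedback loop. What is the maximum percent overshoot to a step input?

The closed-loop denominator s² + 10s + 76.05 gives ω_n = √76.05 = 8.721 and ζ = 10/(2ω_n) = 0.5734.
%OS = 100·exp(−πζ/√(1−ζ²)) = 100·exp(−π·0.5734/√0.6713) = 11.1%.

11.1%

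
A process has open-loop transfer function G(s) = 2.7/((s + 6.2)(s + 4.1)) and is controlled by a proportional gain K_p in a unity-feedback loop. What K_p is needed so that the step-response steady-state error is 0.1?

The loop is type 0, so e_ss(step) = 1/(1 + K_pos) with K_pos = K_p·G(0).
G(0) = 0.1062. Require 1/(1 + K_p·0.1062) = 0.1, so 1 + 0.1062·K_p = 10.
K_p = (10 − 1)/0.1062 = 84.7.

K_p = 84.7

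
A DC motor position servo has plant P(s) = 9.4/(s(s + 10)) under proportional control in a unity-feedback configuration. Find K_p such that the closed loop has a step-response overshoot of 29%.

From %OS = 100·exp(−πζ/√(1−ζ²)) = 29%, ζ = −ln(0.29)/√(π²+ln²(0.29)) = 0.3666.
Characteristic equation s² + 10s + 9.4K_p = 0 gives ζ = 10/(2√(9.4K_p)).
Setting ζ = 0.3666: √(9.4K_p) = 10/(2·0.3666) = 13.64, so K_p = 186/9.4 = 19.8.

K_p = 19.8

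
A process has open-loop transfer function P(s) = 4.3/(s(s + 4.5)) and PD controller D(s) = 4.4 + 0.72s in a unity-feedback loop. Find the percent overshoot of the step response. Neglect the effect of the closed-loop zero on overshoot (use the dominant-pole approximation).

0.36%

Forward path: (4.4 + 0.72s)·4.3/(s(s+4.5)). The closed-loop characteristic equation is s² + (4.5 + 4.3·0.72)s + 4.3·4.4 = 0.
That is s² + 7.596s + 18.92 = 0, so ω_n = 4.35 rad/s and ζ = 7.596/(2·4.35) = 0.8732.
%OS = 100·exp(−πζ/√(1−ζ²)) = 0.36%.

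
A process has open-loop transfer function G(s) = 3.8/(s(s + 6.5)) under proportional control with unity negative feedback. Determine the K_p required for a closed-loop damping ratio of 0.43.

K_p = 15

Closed-loop characteristic equation: s² + 6.5s + K_p·3.8 = 0.
So ω_n = √(3.8K_p) and 2ζω_n = 6.5, giving ζ = 6.5/(2√(3.8K_p)).
Setting ζ = 0.43: √(3.8K_p) = 6.5/(2·0.43) = 7.558, so K_p = 57.13/3.8 = 15.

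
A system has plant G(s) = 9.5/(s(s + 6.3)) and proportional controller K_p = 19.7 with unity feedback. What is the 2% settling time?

T_s ≈ 1.27 s

From 1 + K_pG(s) = 0: s² + 6.3s + 187.2 = 0 ⇒ ω_n = 13.68, ζ = 0.2303.
2% settling time T_s ≈ 4/(ζω_n) = 4/3.15 = 1.27 s.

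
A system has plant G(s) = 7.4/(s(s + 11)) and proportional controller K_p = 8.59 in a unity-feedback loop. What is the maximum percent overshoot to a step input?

Closed-loop characteristic equation: s² + 11s + 63.57 = 0, so ω_n = 7.973 rad/s and ζ = 11/(2·7.973) = 0.6898.
%OS = 100·exp(−πζ/√(1−ζ²)) = 100·exp(−π·0.6898/√0.5241) = 5.01%.

5.01%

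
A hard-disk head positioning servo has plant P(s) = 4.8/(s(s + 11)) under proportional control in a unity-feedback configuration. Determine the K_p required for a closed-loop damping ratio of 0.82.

Closed-loop characteristic equation: s² + 11s + K_p·4.8 = 0.
So ω_n = √(4.8K_p) and 2ζω_n = 11, giving ζ = 11/(2√(4.8K_p)).
Setting ζ = 0.82: √(4.8K_p) = 11/(2·0.82) = 6.707, so K_p = 44.99/4.8 = 9.37.

K_p = 9.37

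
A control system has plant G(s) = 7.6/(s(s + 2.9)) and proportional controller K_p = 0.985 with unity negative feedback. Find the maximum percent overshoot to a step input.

The closed-loop denominator s² + 2.9s + 7.486 gives ω_n = √7.486 = 2.736 and ζ = 2.9/(2ω_n) = 0.53.
%OS = 100·exp(−πζ/√(1−ζ²)) = 100·exp(−π·0.53/√0.7191) = 14%.

14%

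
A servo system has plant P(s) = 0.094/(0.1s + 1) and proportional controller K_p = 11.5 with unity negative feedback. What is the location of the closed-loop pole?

s = -20.81

Closed loop: T(s) = K_p·P/(1+K_p·P) = 1.081/(0.1s + 1 + 1.081), with pole at s = −(1 + 1.081)/0.1 = −20.81.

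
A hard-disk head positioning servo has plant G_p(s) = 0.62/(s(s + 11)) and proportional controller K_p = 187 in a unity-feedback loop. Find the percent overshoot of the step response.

15.5%

Closed-loop characteristic equation: s² + 11s + 115.9 = 0, so ω_n = 10.77 rad/s and ζ = 11/(2·10.77) = 0.5108.
%OS = 100·exp(−πζ/√(1−ζ²)) = 100·exp(−π·0.5108/√0.7391) = 15.5%.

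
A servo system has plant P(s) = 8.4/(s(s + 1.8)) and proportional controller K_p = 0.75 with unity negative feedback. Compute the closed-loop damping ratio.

With unity feedback the closed-loop characteristic equation is s² + 1.8s + 0.75·8.4 = s² + 1.8s + 6.3 = 0.
So ω_n² = 6.3 ⇒ ω_n = 2.51 rad/s, and ζ = 1.8/(2ω_n) = 0.359.

ζ = 0.359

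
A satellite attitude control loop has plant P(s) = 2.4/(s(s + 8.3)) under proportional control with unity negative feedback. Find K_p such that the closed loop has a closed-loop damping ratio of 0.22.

Closed-loop characteristic equation: s² + 8.3s + K_p·2.4 = 0.
So ω_n = √(2.4K_p) and 2ζω_n = 8.3, giving ζ = 8.3/(2√(2.4K_p)).
Setting ζ = 0.22: √(2.4K_p) = 8.3/(2·0.22) = 18.86, so K_p = 355.8/2.4 = 148.

K_p = 148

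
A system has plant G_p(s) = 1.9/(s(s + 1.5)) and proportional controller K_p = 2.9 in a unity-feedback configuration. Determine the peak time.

T_p = 1.41 s

From 1 + K_pG_p(s) = 0: s² + 1.5s + 5.51 = 0 ⇒ ω_n = 2.347, ζ = 0.3195.
Damped frequency ω_d = ω_n√(1−ζ²) = 2.224 rad/s, so peak time T_p = π/ω_d = 1.41 s.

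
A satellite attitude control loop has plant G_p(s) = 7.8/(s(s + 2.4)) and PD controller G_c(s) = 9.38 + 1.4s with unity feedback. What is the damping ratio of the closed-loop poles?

Forward path: (9.38 + 1.4s)·7.8/(s(s+2.4)). The closed-loop characteristic equation is s² + (2.4 + 7.8·1.4)s + 7.8·9.38 = 0.
That is s² + 13.32s + 73.16 = 0, so ω_n = 8.554 rad/s and ζ = 13.32/(2·8.554) = 0.7786.

ζ = 0.779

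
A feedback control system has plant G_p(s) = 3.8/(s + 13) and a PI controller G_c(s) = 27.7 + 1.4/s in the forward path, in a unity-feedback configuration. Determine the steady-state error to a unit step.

The open loop G_c(s)G_p(s) has a pole at the origin (type 1), so the static position error constant is infinite and e_ss = 1/(1+∞) = 0.

0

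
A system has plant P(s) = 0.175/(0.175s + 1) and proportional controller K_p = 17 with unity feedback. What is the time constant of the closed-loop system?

τ = 0.044 s

Closed loop: T(s) = K_p·P/(1+K_p·P) = 2.975/(0.175s + 1 + 2.975), with pole at s = −(1 + 2.975)/0.175 = −22.71.
Closed-loop time constant τ = 1/22.71 = 0.044 s.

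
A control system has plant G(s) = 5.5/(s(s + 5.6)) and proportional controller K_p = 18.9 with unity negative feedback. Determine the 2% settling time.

From 1 + K_pG(s) = 0: s² + 5.6s + 103.9 = 0 ⇒ ω_n = 10.2, ζ = 0.2746.
2% settling time T_s ≈ 4/(ζω_n) = 4/2.8 = 1.43 s.

T_s ≈ 1.43 s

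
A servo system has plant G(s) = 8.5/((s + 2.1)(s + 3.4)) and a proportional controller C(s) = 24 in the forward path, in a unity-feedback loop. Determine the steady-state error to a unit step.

The loop is type 0. Static position error constant K_pos = C(0)·G(0) = 24·1.19 = 28.57.
Steady-state error to a unit step: e_ss = 1/(1+K_pos) = 1/29.57 = 0.0338.

0.0338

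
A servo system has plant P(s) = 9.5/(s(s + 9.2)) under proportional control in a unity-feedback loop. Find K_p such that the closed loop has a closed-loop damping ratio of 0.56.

K_p = 7.1

Closed-loop characteristic equation: s² + 9.2s + K_p·9.5 = 0.
So ω_n = √(9.5K_p) and 2ζω_n = 9.2, giving ζ = 9.2/(2√(9.5K_p)).
Setting ζ = 0.56: √(9.5K_p) = 9.2/(2·0.56) = 8.214, so K_p = 67.47/9.5 = 7.1.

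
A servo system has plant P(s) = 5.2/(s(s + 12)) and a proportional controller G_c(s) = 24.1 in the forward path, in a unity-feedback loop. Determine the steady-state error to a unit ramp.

The loop has one pole at the origin (type 1). Velocity error constant K_v = lim_{s→0} s·G_c(s)P(s) = 24.1·5.2/12 = 10.44.
Steady-state error to a unit ramp: e_ss = 1/K_v = 0.0958.

0.0958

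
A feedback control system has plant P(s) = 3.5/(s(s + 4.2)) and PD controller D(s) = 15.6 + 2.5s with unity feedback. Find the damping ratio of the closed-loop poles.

ζ = 0.876

Forward path: (15.6 + 2.5s)·3.5/(s(s+4.2)). The closed-loop characteristic equation is s² + (4.2 + 3.5·2.5)s + 3.5·15.6 = 0.
That is s² + 12.95s + 54.6 = 0, so ω_n = 7.389 rad/s and ζ = 12.95/(2·7.389) = 0.8763.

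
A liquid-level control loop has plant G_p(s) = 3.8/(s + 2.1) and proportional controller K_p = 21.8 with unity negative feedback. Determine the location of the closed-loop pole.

s = -84.94

Closed-loop transfer function: T(s) = K_p·G_p(s)/(1 + K_p·G_p(s)) = 82.84/(s + 2.1 + 82.84) = 82.84/(s + 84.94).
The closed-loop pole is at s = −84.94.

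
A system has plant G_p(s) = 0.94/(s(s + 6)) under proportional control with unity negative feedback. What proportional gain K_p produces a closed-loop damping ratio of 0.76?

K_p = 16.6

Closed-loop characteristic equation: s² + 6s + K_p·0.94 = 0.
So ω_n = √(0.94K_p) and 2ζω_n = 6, giving ζ = 6/(2√(0.94K_p)).
Setting ζ = 0.76: √(0.94K_p) = 6/(2·0.76) = 3.947, so K_p = 15.58/0.94 = 16.6.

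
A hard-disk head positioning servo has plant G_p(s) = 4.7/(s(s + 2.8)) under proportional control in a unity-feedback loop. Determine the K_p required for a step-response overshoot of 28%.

K_p = 2.96

From %OS = 100·exp(−πζ/√(1−ζ²)) = 28%, ζ = −ln(0.28)/√(π²+ln²(0.28)) = 0.3755.
Characteristic equation s² + 2.8s + 4.7K_p = 0 gives ζ = 2.8/(2√(4.7K_p)).
Setting ζ = 0.3755: √(4.7K_p) = 2.8/(2·0.3755) = 3.728, so K_p = 13.9/4.7 = 2.96.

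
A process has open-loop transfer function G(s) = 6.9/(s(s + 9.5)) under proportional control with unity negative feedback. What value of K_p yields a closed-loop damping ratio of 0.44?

Closed-loop characteristic equation: s² + 9.5s + K_p·6.9 = 0.
So ω_n = √(6.9K_p) and 2ζω_n = 9.5, giving ζ = 9.5/(2√(6.9K_p)).
Setting ζ = 0.44: √(6.9K_p) = 9.5/(2·0.44) = 10.8, so K_p = 116.5/6.9 = 16.9.

K_p = 16.9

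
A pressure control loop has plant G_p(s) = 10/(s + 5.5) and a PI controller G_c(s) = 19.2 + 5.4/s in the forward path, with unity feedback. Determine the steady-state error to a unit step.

The open loop G_c(s)G_p(s) has a pole at the origin (type 1), so the static position error constant is infinite and e_ss = 1/(1+∞) = 0.

0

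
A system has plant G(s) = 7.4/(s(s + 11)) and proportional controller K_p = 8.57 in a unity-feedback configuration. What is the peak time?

T_p = 0.545 s

From 1 + K_pG(s) = 0: s² + 11s + 63.42 = 0 ⇒ ω_n = 7.964, ζ = 0.6906.
Damped frequency ω_d = ω_n√(1−ζ²) = 5.759 rad/s, so peak time T_p = π/ω_d = 0.545 s.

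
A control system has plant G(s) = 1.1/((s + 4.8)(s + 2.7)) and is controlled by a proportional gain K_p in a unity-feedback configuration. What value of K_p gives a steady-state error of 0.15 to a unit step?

K_p = 66.8

Steady-state error for a unit step on this type-0 loop is 1/(1 + K_p·G(0)).
G(0) = 0.08488. Require 1/(1 + K_p·0.08488) = 0.15, so 1 + 0.08488·K_p = 6.667.
K_p = (6.667 − 1)/0.08488 = 66.8.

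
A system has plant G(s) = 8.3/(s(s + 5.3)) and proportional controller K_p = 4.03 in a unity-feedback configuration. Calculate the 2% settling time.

T_s ≈ 1.51 s

From 1 + K_pG(s) = 0: s² + 5.3s + 33.45 = 0 ⇒ ω_n = 5.784, ζ = 0.4582.
2% settling time T_s ≈ 4/(ζω_n) = 4/2.65 = 1.51 s.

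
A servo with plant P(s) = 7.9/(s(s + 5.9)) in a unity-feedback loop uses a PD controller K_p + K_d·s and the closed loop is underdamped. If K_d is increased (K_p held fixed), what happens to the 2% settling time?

Characteristic equation s² + (5.9 + 7.9K_d)s + 7.9K_p = 0: raising K_d increases ζω_n = (5.9+7.9K_d)/2 while the loop stays underdamped, so T_s ≈ 4/(ζω_n) decreases.

decrease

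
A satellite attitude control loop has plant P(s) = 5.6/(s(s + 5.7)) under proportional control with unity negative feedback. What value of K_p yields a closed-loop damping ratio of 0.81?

K_p = 2.21

Closed-loop characteristic equation: s² + 5.7s + K_p·5.6 = 0.
So ω_n = √(5.6K_p) and 2ζω_n = 5.7, giving ζ = 5.7/(2√(5.6K_p)).
Setting ζ = 0.81: √(5.6K_p) = 5.7/(2·0.81) = 3.519, so K_p = 12.38/5.6 = 2.21.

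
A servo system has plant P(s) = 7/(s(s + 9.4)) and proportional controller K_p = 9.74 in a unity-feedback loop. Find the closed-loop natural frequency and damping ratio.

ω_n = 8.26 rad/s, ζ = 0.569

The closed-loop denominator is s(s+9.4) + 9.74·7 = s² + 9.4s + 68.18.
So ω_n² = 68.18 ⇒ ω_n = 8.257 rad/s, and ζ = 9.4/(2ω_n) = 0.569.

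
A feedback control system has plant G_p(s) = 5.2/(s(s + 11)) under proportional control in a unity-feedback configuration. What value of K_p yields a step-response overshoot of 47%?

K_p = 107

From %OS = 100·exp(−πζ/√(1−ζ²)) = 47%, ζ = −ln(0.47)/√(π²+ln²(0.47)) = 0.2337.
Characteristic equation s² + 11s + 5.2K_p = 0 gives ζ = 11/(2√(5.2K_p)).
Setting ζ = 0.2337: √(5.2K_p) = 11/(2·0.2337) = 23.54, so K_p = 554/5.2 = 107.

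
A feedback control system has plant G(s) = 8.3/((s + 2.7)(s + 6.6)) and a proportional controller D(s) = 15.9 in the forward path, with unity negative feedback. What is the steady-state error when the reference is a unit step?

The loop is type 0. Static position error constant K_pos = D(0)·G(0) = 15.9·0.4658 = 7.406.
Steady-state error to a unit step: e_ss = 1/(1+K_pos) = 1/8.406 = 0.119.

0.119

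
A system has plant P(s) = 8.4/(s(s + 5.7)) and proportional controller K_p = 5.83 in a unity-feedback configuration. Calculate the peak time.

From 1 + K_pP(s) = 0: s² + 5.7s + 48.97 = 0 ⇒ ω_n = 6.998, ζ = 0.4073.
Damped frequency ω_d = ω_n√(1−ζ²) = 6.391 rad/s, so peak time T_p = π/ω_d = 0.492 s.

T_p = 0.492 s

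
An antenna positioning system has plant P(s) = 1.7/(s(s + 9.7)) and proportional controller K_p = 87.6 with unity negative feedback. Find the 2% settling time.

T_s ≈ 0.825 s

From 1 + K_pP(s) = 0: s² + 9.7s + 148.9 = 0 ⇒ ω_n = 12.2, ζ = 0.3974.
2% settling time T_s ≈ 4/(ζω_n) = 4/4.85 = 0.825 s.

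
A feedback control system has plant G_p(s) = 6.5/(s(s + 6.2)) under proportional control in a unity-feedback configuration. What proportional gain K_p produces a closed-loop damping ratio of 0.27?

Closed-loop characteristic equation: s² + 6.2s + K_p·6.5 = 0.
So ω_n = √(6.5K_p) and 2ζω_n = 6.2, giving ζ = 6.2/(2√(6.5K_p)).
Setting ζ = 0.27: √(6.5K_p) = 6.2/(2·0.27) = 11.48, so K_p = 131.8/6.5 = 20.3.

K_p = 20.3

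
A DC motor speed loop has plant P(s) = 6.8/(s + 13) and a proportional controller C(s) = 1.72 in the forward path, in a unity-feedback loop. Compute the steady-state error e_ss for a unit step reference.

The loop is type 0. Static position error constant K_pos = C(0)·P(0) = 1.72·0.5231 = 0.8997.
Steady-state error to a unit step: e_ss = 1/(1+K_pos) = 1/1.9 = 0.526.

0.526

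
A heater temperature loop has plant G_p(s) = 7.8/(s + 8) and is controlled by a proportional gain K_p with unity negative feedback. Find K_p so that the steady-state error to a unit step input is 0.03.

For a type-0 loop with proportional control, e_ss = 1/(1 + K_p·G_p(0)).
G_p(0) = 0.975. Require 1/(1 + K_p·0.975) = 0.03, so 1 + 0.975·K_p = 33.33.
K_p = (33.33 − 1)/0.975 = 33.2.

K_p = 33.2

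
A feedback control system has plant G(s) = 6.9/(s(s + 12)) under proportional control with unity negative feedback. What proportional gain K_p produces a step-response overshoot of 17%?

K_p = 21.6

From %OS = 100·exp(−πζ/√(1−ζ²)) = 17%, ζ = −ln(0.17)/√(π²+ln²(0.17)) = 0.4913.
Characteristic equation s² + 12s + 6.9K_p = 0 gives ζ = 12/(2√(6.9K_p)).
Setting ζ = 0.4913: √(6.9K_p) = 12/(2·0.4913) = 12.21, so K_p = 149.2/6.9 = 21.6.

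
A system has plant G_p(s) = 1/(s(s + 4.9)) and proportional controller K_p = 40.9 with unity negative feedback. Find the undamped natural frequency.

1 + K_p·G_p(s) = 0 gives s² + 4.9s + 40.9 = 0.
So ω_n² = 40.9 ⇒ ω_n = 6.395 rad/s, and ζ = 4.9/(2ω_n) = 0.383.

ω_n = 6.4 rad/s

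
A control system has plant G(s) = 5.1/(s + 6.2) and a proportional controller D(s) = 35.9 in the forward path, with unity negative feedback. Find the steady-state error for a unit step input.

0.0328

The loop is type 0. Static position error constant K_pos = D(0)·G(0) = 35.9·0.8226 = 29.53.
Steady-state error to a unit step: e_ss = 1/(1+K_pos) = 1/30.53 = 0.0328.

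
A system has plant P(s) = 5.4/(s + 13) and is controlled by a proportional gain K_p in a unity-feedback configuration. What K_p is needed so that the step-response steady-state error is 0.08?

K_p = 27.7

For a type-0 loop with proportional control, e_ss = 1/(1 + K_p·P(0)).
P(0) = 0.4154. Require 1/(1 + K_p·0.4154) = 0.08, so 1 + 0.4154·K_p = 12.5.
K_p = (12.5 − 1)/0.4154 = 27.7.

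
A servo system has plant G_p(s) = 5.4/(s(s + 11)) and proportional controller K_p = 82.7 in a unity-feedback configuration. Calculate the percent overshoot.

42.9%

Closed-loop characteristic equation: s² + 11s + 446.6 = 0, so ω_n = 21.13 rad/s and ζ = 11/(2·21.13) = 0.2603.
%OS = 100·exp(−πζ/√(1−ζ²)) = 100·exp(−π·0.2603/√0.9323) = 42.9%.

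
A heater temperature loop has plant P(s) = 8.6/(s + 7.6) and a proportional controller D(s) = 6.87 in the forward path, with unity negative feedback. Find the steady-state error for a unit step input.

The loop is type 0. Static position error constant K_pos = D(0)·P(0) = 6.87·1.132 = 7.774.
Steady-state error to a unit step: e_ss = 1/(1+K_pos) = 1/8.774 = 0.114.

0.114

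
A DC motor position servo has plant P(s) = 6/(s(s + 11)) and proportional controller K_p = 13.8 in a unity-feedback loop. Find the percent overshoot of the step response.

The closed-loop denominator s² + 11s + 82.8 gives ω_n = √82.8 = 9.099 and ζ = 11/(2ω_n) = 0.6044.
%OS = 100·exp(−πζ/√(1−ζ²)) = 100·exp(−π·0.6044/√0.6347) = 9.22%.

9.22%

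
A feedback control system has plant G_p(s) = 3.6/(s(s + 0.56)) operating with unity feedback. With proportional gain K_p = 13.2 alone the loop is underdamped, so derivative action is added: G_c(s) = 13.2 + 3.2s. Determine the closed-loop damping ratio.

ζ = 0.876

Forward path: (13.2 + 3.2s)·3.6/(s(s+0.56)). The closed-loop characteristic equation is s² + (0.56 + 3.6·3.2)s + 3.6·13.2 = 0.
That is s² + 12.08s + 47.52 = 0, so ω_n = 6.893 rad/s and ζ = 12.08/(2·6.893) = 0.8762.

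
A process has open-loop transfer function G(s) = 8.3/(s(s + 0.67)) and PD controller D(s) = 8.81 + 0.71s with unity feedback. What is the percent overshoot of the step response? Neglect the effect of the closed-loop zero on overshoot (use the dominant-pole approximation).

Forward path: (8.81 + 0.71s)·8.3/(s(s+0.67)). The closed-loop characteristic equation is s² + (0.67 + 8.3·0.71)s + 8.3·8.81 = 0.
That is s² + 6.563s + 73.12 = 0, so ω_n = 8.551 rad/s and ζ = 6.563/(2·8.551) = 0.3837.
%OS = 100·exp(−πζ/√(1−ζ²)) = 27.1%.

27.1%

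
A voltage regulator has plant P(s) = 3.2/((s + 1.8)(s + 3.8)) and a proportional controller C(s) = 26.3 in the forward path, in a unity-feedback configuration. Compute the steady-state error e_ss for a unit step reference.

0.0752

The loop is type 0. Static position error constant K_pos = C(0)·P(0) = 26.3·0.4678 = 12.3.
Steady-state error to a unit step: e_ss = 1/(1+K_pos) = 1/13.3 = 0.0752.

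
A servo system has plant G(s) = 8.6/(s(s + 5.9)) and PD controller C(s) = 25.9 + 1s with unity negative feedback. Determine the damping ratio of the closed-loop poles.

Forward path: (25.9 + 1s)·8.6/(s(s+5.9)). The closed-loop characteristic equation is s² + (5.9 + 8.6·1)s + 8.6·25.9 = 0.
That is s² + 14.5s + 222.7 = 0, so ω_n = 14.92 rad/s and ζ = 14.5/(2·14.92) = 0.4858.

ζ = 0.486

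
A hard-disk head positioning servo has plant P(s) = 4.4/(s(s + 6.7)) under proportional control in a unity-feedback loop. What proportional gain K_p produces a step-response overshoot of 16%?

K_p = 10

From %OS = 100·exp(−πζ/√(1−ζ²)) = 16%, ζ = −ln(0.16)/√(π²+ln²(0.16)) = 0.5039.
Characteristic equation s² + 6.7s + 4.4K_p = 0 gives ζ = 6.7/(2√(4.4K_p)).
Setting ζ = 0.5039: √(4.4K_p) = 6.7/(2·0.5039) = 6.649, so K_p = 44.2/4.4 = 10.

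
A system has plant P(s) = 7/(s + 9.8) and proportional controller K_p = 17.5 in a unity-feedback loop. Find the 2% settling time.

Closed-loop transfer function: T(s) = K_p·P(s)/(1 + K_p·P(s)) = 122.5/(s + 9.8 + 122.5) = 122.5/(s + 132.3).
Time constant τ = 1/132.3 = 0.007559 s, so the 2% settling time is about 4τ = 0.0302 s.

T_s ≈ 0.0302 s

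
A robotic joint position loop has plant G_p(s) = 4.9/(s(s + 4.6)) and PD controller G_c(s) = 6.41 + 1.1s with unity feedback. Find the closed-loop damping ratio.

Forward path: (6.41 + 1.1s)·4.9/(s(s+4.6)). The closed-loop characteristic equation is s² + (4.6 + 4.9·1.1)s + 4.9·6.41 = 0.
That is s² + 9.99s + 31.41 = 0, so ω_n = 5.604 rad/s and ζ = 9.99/(2·5.604) = 0.8913.

ζ = 0.891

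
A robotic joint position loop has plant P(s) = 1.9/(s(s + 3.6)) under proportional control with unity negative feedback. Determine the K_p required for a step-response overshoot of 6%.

K_p = 3.83

From %OS = 100·exp(−πζ/√(1−ζ²)) = 6%, ζ = −ln(0.06)/√(π²+ln²(0.06)) = 0.6671.
Characteristic equation s² + 3.6s + 1.9K_p = 0 gives ζ = 3.6/(2√(1.9K_p)).
Setting ζ = 0.6671: √(1.9K_p) = 3.6/(2·0.6671) = 2.698, so K_p = 7.28/1.9 = 3.83.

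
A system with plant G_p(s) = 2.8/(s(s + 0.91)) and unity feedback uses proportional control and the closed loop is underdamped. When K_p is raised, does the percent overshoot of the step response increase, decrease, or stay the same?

increase

ζ = 0.91/(2√(2.8K_p)) decreases as K_p grows; lower damping means more overshoot.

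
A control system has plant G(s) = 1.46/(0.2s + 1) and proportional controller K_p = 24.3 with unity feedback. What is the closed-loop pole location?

Closed loop: T(s) = K_p·G/(1+K_p·G) = 35.48/(0.2s + 1 + 35.48), with pole at s = −(1 + 35.48)/0.2 = −182.4.

s = -182.4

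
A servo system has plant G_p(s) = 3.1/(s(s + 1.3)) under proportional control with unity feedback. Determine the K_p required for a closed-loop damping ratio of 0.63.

K_p = 0.343

Closed-loop characteristic equation: s² + 1.3s + K_p·3.1 = 0.
So ω_n = √(3.1K_p) and 2ζω_n = 1.3, giving ζ = 1.3/(2√(3.1K_p)).
Setting ζ = 0.63: √(3.1K_p) = 1.3/(2·0.63) = 1.032, so K_p = 1.064/3.1 = 0.343.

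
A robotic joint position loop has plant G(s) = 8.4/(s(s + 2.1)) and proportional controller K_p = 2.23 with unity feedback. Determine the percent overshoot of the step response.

From 1 + K_pG(s) = 0: s² + 2.1s + 18.73 = 0 ⇒ ω_n = 4.328, ζ = 0.2426.
%OS = 100·exp(−πζ/√(1−ζ²)) = 100·exp(−π·0.2426/√0.9411) = 45.6%.

45.6%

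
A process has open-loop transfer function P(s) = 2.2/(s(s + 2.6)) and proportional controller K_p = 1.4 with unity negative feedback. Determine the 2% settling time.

From 1 + K_pP(s) = 0: s² + 2.6s + 3.08 = 0 ⇒ ω_n = 1.755, ζ = 0.7407.
2% settling time T_s ≈ 4/(ζω_n) = 4/1.3 = 3.08 s.

T_s ≈ 3.08 s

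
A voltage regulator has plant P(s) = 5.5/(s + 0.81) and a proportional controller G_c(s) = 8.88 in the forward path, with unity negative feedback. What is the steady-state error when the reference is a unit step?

0.0163

The loop is type 0. Static position error constant K_pos = G_c(0)·P(0) = 8.88·6.79 = 60.3.
Steady-state error to a unit step: e_ss = 1/(1+K_pos) = 1/61.3 = 0.0163.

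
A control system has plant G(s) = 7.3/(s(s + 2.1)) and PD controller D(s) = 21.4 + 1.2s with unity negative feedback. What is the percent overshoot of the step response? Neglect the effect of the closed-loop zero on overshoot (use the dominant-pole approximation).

22%

Forward path: (21.4 + 1.2s)·7.3/(s(s+2.1)). The closed-loop characteristic equation is s² + (2.1 + 7.3·1.2)s + 7.3·21.4 = 0.
That is s² + 10.86s + 156.2 = 0, so ω_n = 12.5 rad/s and ζ = 10.86/(2·12.5) = 0.4344.
%OS = 100·exp(−πζ/√(1−ζ²)) = 22%.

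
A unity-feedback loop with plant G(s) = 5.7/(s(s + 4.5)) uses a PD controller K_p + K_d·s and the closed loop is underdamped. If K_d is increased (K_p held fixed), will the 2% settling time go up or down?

Characteristic equation s² + (4.5 + 5.7K_d)s + 5.7K_p = 0: raising K_d increases ζω_n = (4.5+5.7K_d)/2 while the loop stays underdamped, so T_s ≈ 4/(ζω_n) decreases.

decrease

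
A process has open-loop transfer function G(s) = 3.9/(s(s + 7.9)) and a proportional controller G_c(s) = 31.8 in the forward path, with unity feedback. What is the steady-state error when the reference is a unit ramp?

The loop has one pole at the origin (type 1). Velocity error constant K_v = lim_{s→0} s·G_c(s)G(s) = 31.8·3.9/7.9 = 15.7.
Steady-state error to a unit ramp: e_ss = 1/K_v = 0.0637.

0.0637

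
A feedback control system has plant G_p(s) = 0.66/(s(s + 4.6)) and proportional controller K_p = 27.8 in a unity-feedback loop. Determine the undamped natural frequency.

ω_n = 4.28 rad/s

With unity feedback the closed-loop characteristic equation is s² + 4.6s + 27.8·0.66 = s² + 4.6s + 18.35 = 0.
Matching s² + 2ζω_n s + ω_n²: ω_n = √18.35 = 4.283 rad/s and 2ζω_n = 4.6, so ζ = 4.6/(2·4.283) = 0.537.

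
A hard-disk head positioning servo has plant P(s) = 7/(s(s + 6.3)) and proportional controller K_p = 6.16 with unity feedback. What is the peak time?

Closed-loop characteristic equation: s² + 6.3s + 43.12 = 0, so ω_n = 6.567 rad/s and ζ = 6.3/(2·6.567) = 0.4797.
Damped frequency ω_d = ω_n√(1−ζ²) = 5.762 rad/s, so peak time T_p = π/ω_d = 0.545 s.

T_p = 0.545 s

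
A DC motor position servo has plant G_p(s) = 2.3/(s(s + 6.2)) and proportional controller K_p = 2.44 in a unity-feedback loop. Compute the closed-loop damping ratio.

With unity feedback the closed-loop characteristic equation is s² + 6.2s + 2.44·2.3 = s² + 6.2s + 5.612 = 0.
So ω_n² = 5.612 ⇒ ω_n = 2.369 rad/s, and ζ = 6.2/(2ω_n) = 1.31.

ζ = 1.31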